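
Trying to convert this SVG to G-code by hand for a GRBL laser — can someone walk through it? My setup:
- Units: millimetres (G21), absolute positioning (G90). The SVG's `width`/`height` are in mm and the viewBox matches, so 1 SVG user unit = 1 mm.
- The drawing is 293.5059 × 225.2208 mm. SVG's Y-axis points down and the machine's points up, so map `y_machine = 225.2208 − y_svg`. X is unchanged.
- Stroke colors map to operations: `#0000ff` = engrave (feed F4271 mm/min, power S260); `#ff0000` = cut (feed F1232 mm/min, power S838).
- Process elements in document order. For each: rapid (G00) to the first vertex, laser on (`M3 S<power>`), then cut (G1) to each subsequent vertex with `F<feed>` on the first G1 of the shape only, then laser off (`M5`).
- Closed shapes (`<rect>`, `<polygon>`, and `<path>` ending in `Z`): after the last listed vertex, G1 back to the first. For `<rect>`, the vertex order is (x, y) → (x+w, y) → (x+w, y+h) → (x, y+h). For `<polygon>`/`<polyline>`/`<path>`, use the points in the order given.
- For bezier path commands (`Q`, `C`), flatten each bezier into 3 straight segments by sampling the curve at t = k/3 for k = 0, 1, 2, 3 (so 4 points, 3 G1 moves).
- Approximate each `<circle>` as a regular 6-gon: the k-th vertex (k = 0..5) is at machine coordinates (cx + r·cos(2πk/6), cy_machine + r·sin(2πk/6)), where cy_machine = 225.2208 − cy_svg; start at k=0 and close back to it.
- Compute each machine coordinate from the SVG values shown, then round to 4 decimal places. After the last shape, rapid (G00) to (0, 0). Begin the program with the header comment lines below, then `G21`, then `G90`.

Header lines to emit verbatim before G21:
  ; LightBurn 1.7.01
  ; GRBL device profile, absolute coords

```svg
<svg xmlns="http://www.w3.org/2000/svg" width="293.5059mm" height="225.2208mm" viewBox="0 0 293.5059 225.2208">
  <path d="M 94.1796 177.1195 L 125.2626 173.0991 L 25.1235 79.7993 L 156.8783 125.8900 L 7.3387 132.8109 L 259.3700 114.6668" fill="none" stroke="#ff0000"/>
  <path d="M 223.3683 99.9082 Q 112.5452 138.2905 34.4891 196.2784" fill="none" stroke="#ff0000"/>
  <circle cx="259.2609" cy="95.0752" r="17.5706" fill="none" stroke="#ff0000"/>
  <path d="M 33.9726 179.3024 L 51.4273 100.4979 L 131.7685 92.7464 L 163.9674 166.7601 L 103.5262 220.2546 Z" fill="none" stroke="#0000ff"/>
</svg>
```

; LightBurn 1.7.01
; GRBL device profile, absolute coords
G21
G90
G00 X94.1796 Y48.1013
M3 S838
G1 X125.2626 Y52.1217 F1232
G1 X25.1235 Y145.4215
G1 X156.8783 Y99.3308
G1 X7.3387 Y92.4099
G1 X259.3700 Y110.5540
M5
G00 X223.3683 Y125.3126
M3 S838
G1 X153.1270 Y97.5460 F1232
G1 X90.1673 Y65.4226
G1 X34.4891 Y28.9424
M5
G00 X276.8315 Y130.1456
M3 S838
G1 X268.0462 Y145.3622 F1232
G1 X250.4756 Y145.3622
G1 X241.6903 Y130.1456
G1 X250.4756 Y114.9290
G1 X268.0462 Y114.9290
G1 X276.8315 Y130.1456
M5
G00 X33.9726 Y45.9184
M3 S260
G1 X51.4273 Y124.7229 F4271
G1 X131.7685 Y132.4744
G1 X163.9674 Y58.4607
G1 X103.5262 Y4.9662
G1 X33.9726 Y45.9184
M5
G00 X0.0000 Y0.0000

Since the viewBox matches the mm dimensions, user units are millimetres directly. The only transform is the Y-flip y_m = 225.2208 − y_svg.

Shape 1 is a open polyline drawn with `<path>`. Its stroke #ff0000 means cut at S838, F1232. After flipping Y the toolpath is (94.1796,48.1013) → (125.2626,52.1217) → (25.1235,145.4215) → (156.8783,99.3308) → (7.3387,92.4099) → (259.3700,110.5540).

Shape 2 is a quadratic bezier drawn with `<path>`. Its stroke #ff0000 means cut at S838, F1232. After flipping Y the toolpath is (223.3683,125.3126) → (153.1270,97.5460) → (90.1673,65.4226) → (34.4891,28.9424).

Shape 3 is a circle drawn with `<circle>`. Its stroke #ff0000 means cut at S838, F1232. After flipping Y the toolpath is (276.8315,130.1456) → (268.0462,145.3622) → (250.4756,145.3622) → (241.6903,130.1456) → (250.4756,114.9290) → (268.0462,114.9290) → (276.8315,130.1456), returning to the start.

Shape 4 is a regular polygon drawn with `<path>`. Its stroke #0000ff means engrave at S260, F4271. After flipping Y the toolpath is (33.9726,45.9184) → (51.4273,124.7229) → (131.7685,132.4744) → (163.9674,58.4607) → (103.5262,4.9662) → (33.9726,45.9184), returning to the start.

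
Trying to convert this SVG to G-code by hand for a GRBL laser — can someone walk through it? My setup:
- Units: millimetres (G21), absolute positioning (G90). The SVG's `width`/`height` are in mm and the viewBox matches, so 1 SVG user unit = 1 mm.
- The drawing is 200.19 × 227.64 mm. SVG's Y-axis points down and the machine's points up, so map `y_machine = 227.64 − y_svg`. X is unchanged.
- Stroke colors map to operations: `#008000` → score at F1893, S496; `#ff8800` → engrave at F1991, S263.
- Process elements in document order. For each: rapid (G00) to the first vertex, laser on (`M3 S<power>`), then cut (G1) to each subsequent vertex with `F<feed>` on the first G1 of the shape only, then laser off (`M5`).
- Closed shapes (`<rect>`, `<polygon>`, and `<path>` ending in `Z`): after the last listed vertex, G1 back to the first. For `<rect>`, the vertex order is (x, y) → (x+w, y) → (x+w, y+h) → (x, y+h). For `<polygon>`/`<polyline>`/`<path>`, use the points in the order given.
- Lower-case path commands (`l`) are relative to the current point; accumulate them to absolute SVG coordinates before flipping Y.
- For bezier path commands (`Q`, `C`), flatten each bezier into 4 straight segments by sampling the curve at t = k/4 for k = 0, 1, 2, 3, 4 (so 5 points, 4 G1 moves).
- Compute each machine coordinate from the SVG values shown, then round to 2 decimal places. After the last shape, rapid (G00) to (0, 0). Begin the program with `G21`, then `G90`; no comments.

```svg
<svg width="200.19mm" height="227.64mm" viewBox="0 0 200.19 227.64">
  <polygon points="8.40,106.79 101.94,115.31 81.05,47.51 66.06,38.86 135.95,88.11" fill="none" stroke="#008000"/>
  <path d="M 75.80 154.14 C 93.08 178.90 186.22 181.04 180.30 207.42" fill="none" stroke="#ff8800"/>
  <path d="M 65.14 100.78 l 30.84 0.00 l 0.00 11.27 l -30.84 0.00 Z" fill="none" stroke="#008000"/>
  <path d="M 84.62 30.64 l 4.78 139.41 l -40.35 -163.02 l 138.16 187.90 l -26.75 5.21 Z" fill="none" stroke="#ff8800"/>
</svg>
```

Since the viewBox matches the mm dimensions, user units are millimetres directly. The only transform is the Y-flip y_m = 227.64 − y_svg.

Shape 1 is a closed polygon drawn with `<polygon>`. Its stroke #008000 means score at S496, F1893. After flipping Y the toolpath is (8.40,120.85) → (101.94,112.33) → (81.05,180.13) → (66.06,188.78) → (135.95,139.53) → (8.40,120.85), returning to the start.

Shape 2 is a cubic bezier drawn with `<path>`. Its stroke #ff8800 means engrave at S263, F1991. After flipping Y the toolpath is (75.80,73.50) → (100.25,58.44) → (136.75,47.47) → (168.90,36.19) → (180.30,20.22).

Shape 3 is a rectangle drawn with `<path>`. Its stroke #008000 means score at S496, F1893. After flipping Y the toolpath is (65.14,126.86) → (95.98,126.86) → (95.98,115.59) → (65.14,115.59) → (65.14,126.86), returning to the start.

Shape 4 is a closed polygon drawn with `<path>`. Its stroke #ff8800 means engrave at S263, F1991. After flipping Y the toolpath is (84.62,197.00) → (89.40,57.59) → (49.05,220.61) → (187.21,32.71) → (160.46,27.50) → (84.62,197.00), returning to the start.

G21
G90
G00 X8.40 Y120.85
M3 S496
G1 X101.94 Y112.33 F1893
G1 X81.05 Y180.13
G1 X66.06 Y188.78
G1 X135.95 Y139.53
G1 X8.40 Y120.85
M5
G00 X75.80 Y73.50
M3 S263
G1 X100.25 Y58.44 F1991
G1 X136.75 Y47.47
G1 X168.90 Y36.19
G1 X180.30 Y20.22
M5
G00 X65.14 Y126.86
M3 S496
G1 X95.98 Y126.86 F1893
G1 X95.98 Y115.59
G1 X65.14 Y115.59
G1 X65.14 Y126.86
M5
G00 X84.62 Y197.00
M3 S263
G1 X89.40 Y57.59 F1991
G1 X49.05 Y220.61
G1 X187.21 Y32.71
G1 X160.46 Y27.50
G1 X84.62 Y197.00
M5
G00 X0.00 Y0.00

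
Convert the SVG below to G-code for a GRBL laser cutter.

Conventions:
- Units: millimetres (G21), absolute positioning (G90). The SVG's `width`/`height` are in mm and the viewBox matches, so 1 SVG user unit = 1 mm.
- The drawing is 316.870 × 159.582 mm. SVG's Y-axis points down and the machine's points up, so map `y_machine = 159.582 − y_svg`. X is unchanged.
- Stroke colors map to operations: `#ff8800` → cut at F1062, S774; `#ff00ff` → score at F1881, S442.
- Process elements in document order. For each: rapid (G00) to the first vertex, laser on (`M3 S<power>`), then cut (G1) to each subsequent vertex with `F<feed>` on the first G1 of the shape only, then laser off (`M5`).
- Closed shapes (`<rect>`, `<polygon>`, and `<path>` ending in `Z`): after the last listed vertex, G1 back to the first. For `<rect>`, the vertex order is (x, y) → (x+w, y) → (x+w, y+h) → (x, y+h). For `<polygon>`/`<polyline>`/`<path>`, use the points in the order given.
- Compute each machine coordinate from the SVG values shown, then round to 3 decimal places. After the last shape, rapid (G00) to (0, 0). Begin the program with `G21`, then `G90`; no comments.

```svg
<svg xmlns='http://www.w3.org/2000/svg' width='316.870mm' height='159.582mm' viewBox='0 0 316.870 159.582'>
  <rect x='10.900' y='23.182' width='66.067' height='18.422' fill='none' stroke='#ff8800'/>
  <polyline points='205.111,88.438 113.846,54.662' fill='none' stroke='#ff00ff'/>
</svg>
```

G21
G90
G00 X10.900 Y136.400
M3 S774
G1 X76.967 Y136.400 F1062
G1 X76.967 Y117.978
G1 X10.900 Y117.978
G1 X10.900 Y136.400
M5
G00 X205.111 Y71.144
M3 S442
G1 X113.846 Y104.920 F1881
M5
G00 X0.000 Y0.000

1 u = 1 mm; y_m = 159.582 − y.

[1] `<rect>` rectangle, #ff8800→cut S774 F1062: (10.900,136.400) → (76.967,136.400) → (76.967,117.978) → (10.900,117.978) → (10.900,136.400) (closed)

[2] `<polyline>` line segment, #ff00ff→score S442 F1881: (205.111,71.144) → (113.846,104.920)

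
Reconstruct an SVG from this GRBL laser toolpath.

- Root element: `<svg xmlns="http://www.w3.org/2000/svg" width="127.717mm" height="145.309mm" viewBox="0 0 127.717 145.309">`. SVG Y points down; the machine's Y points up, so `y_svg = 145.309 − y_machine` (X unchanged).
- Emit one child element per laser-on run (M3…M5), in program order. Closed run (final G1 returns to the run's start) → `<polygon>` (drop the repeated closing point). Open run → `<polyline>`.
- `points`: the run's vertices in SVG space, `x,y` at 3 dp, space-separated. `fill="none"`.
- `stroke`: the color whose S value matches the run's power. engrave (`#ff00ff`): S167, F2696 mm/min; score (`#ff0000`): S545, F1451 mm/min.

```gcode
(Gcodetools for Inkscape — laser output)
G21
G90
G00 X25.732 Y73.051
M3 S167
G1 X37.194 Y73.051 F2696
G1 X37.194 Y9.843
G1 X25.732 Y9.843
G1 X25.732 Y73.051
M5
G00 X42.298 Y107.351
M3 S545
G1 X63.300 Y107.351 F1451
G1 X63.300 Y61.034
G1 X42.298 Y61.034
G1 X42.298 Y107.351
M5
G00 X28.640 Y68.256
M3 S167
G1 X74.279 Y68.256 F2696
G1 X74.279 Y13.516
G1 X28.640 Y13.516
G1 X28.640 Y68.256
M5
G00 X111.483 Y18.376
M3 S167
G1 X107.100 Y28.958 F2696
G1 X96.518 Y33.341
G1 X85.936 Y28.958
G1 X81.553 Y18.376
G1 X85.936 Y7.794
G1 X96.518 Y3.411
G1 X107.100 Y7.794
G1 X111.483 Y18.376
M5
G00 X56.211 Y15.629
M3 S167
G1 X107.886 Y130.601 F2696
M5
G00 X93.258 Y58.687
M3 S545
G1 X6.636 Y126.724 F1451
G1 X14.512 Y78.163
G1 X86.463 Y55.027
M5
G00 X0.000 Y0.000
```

Machine Y-up, SVG Y-down with viewBox height 145.309, so y_svg = 145.309 − y_machine; X carries over.

Run 1: the run's S167 means `#ff00ff` (engrave). The run returns to its start, so emit a `<polygon>` with points (Y-flipped): 25.732,72.258 37.194,72.258 37.194,135.466 25.732,135.466.

Run 2: power S545 maps to stroke `#ff0000` (score). The run returns to its start, so emit a `<polygon>` with points (Y-flipped): 42.298,37.958 63.300,37.958 63.300,84.275 42.298,84.275.

Run 3: power S167 maps to stroke `#ff00ff` (engrave). The run returns to its start, so emit a `<polygon>` with points (Y-flipped): 28.640,77.053 74.279,77.053 74.279,131.793 28.640,131.793.

Run 4: the run's S167 means `#ff00ff` (engrave). The run returns to its start, so emit a `<polygon>` with points (Y-flipped): 111.483,126.933 107.100,116.351 96.518,111.968 85.936,116.351 81.553,126.933 85.936,137.515 96.518,141.898 107.100,137.515.

Run 5: power S167 maps to stroke `#ff00ff` (engrave). The run is open, so emit a `<polyline>` with points (Y-flipped): 56.211,129.680 107.886,14.708.

Run 6: power S545 maps to stroke `#ff0000` (score). The run is open, so emit a `<polyline>` with points (Y-flipped): 93.258,86.622 6.636,18.585 14.512,67.146 86.463,90.282.

<svg xmlns="http://www.w3.org/2000/svg" width="127.717mm" height="145.309mm" viewBox="0 0 127.717 145.309">
  <polygon points="25.732,72.258 37.194,72.258 37.194,135.466 25.732,135.466" fill="none" stroke="#ff00ff"/>
  <polygon points="42.298,37.958 63.300,37.958 63.300,84.275 42.298,84.275" fill="none" stroke="#ff0000"/>
  <polygon points="28.640,77.053 74.279,77.053 74.279,131.793 28.640,131.793" fill="none" stroke="#ff00ff"/>
  <polygon points="111.483,126.933 107.100,116.351 96.518,111.968 85.936,116.351 81.553,126.933 85.936,137.515 96.518,141.898 107.100,137.515" fill="none" stroke="#ff00ff"/>
  <polyline points="56.211,129.680 107.886,14.708" fill="none" stroke="#ff00ff"/>
  <polyline points="93.258,86.622 6.636,18.585 14.512,67.146 86.463,90.282" fill="none" stroke="#ff0000"/>
</svg>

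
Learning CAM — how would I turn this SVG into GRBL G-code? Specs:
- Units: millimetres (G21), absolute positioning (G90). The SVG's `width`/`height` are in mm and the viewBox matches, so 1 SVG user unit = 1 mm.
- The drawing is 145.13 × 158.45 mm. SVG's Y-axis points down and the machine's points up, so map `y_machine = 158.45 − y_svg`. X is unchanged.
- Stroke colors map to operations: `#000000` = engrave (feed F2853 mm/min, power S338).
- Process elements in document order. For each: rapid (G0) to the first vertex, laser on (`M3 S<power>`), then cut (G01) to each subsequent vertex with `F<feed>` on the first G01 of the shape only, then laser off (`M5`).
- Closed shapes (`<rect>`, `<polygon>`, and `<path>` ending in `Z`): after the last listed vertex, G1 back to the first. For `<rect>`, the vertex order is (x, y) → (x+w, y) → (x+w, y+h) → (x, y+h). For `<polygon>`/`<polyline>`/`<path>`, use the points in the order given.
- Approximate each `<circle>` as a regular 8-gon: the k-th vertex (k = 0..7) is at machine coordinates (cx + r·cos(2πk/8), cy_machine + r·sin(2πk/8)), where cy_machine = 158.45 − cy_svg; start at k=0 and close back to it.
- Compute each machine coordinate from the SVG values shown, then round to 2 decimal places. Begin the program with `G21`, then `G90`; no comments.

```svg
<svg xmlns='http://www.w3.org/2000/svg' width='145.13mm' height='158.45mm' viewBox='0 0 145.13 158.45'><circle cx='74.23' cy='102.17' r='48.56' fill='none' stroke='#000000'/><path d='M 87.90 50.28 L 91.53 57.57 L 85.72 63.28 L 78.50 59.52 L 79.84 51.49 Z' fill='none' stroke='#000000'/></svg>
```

G21
G90
G0 X122.79 Y56.28
M3 S338
G01 X108.57 Y90.62 F2853
G01 X74.23 Y104.84
G01 X39.89 Y90.62
G01 X25.67 Y56.28
G01 X39.89 Y21.94
G01 X74.23 Y7.72
G01 X108.57 Y21.94
G01 X122.79 Y56.28
M5
G0 X87.90 Y108.17
M3 S338
G01 X91.53 Y100.88 F2853
G01 X85.72 Y95.17
G01 X78.50 Y98.93
G01 X79.84 Y106.96
G01 X87.90 Y108.17
M5

Since the viewBox matches the mm dimensions, user units are millimetres directly. The only transform is the Y-flip y_m = 158.45 − y_svg.

Shape 1 is a circle drawn with `<circle>`. Its stroke #000000 means engrave at S338, F2853. After flipping Y the toolpath is (122.79,56.28) → (108.57,90.62) → (74.23,104.84) → (39.89,90.62) → (25.67,56.28) → (39.89,21.94) → (74.23,7.72) → (108.57,21.94) → (122.79,56.28), returning to the start.

Shape 2 is a regular polygon drawn with `<path>`. Its stroke #000000 means engrave at S338, F2853. After flipping Y the toolpath is (87.90,108.17) → (91.53,100.88) → (85.72,95.17) → (78.50,98.93) → (79.84,106.96) → (87.90,108.17), returning to the start.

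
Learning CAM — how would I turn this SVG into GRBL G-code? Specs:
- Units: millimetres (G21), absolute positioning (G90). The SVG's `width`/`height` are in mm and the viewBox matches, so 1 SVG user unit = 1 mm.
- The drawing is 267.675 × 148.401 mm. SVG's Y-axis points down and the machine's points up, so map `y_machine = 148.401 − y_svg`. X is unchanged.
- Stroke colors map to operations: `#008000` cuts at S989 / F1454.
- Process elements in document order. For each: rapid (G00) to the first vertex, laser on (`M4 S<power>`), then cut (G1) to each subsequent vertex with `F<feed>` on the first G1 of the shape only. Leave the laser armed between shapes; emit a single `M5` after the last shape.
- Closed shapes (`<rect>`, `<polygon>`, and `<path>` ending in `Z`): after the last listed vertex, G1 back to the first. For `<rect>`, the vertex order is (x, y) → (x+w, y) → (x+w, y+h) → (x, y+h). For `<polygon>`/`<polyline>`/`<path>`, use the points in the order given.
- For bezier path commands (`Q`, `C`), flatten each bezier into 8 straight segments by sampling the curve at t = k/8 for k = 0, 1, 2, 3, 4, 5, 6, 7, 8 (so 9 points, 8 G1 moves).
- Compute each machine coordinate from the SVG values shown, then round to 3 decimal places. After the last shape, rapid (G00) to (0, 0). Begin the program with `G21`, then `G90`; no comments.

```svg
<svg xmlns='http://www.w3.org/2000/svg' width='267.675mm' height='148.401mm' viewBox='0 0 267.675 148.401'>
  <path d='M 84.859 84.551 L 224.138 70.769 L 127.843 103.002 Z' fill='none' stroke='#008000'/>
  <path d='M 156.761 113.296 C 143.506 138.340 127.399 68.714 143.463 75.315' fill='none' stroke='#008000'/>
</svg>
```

viewBox `0 0 267.675 148.401` with mm width/height → 1 unit = 1 mm. Flip: y_m = 148.401 − y_svg.

**Shape 1** — `<path>` closed polygon, stroke `#008000` → cut (S989, F1454). Machine vertices: (84.859,63.850) → (224.138,77.632) → (127.843,45.399) → (84.859,63.850). Closed: final G1 returns to the first vertex.

**Shape 2** — `<path>` cubic bezier, stroke `#008000` → cut (S989, F1454). Control points (SVG): P0=(156.761,113.296), P1=(143.506,138.340), P2=(127.399,68.714), P3=(143.463,75.315); sampled at t=k/8. Machine vertices: (156.761,35.105) → (151.725,29.817) → (146.832,31.402) → (142.493,37.857) → (139.117,47.179) → (137.116,57.366) → (136.900,66.414) → (138.879,72.322) → (143.463,73.086). Open path.

G21
G90
G00 X84.859 Y63.850
M4 S989
G1 X224.138 Y77.632 F1454
G1 X127.843 Y45.399
G1 X84.859 Y63.850
G00 X156.761 Y35.105
M4 S989
G1 X151.725 Y29.817 F1454
G1 X146.832 Y31.402
G1 X142.493 Y37.857
G1 X139.117 Y47.179
G1 X137.116 Y57.366
G1 X136.900 Y66.414
G1 X138.879 Y72.322
G1 X143.463 Y73.086
M5
G00 X0.000 Y0.000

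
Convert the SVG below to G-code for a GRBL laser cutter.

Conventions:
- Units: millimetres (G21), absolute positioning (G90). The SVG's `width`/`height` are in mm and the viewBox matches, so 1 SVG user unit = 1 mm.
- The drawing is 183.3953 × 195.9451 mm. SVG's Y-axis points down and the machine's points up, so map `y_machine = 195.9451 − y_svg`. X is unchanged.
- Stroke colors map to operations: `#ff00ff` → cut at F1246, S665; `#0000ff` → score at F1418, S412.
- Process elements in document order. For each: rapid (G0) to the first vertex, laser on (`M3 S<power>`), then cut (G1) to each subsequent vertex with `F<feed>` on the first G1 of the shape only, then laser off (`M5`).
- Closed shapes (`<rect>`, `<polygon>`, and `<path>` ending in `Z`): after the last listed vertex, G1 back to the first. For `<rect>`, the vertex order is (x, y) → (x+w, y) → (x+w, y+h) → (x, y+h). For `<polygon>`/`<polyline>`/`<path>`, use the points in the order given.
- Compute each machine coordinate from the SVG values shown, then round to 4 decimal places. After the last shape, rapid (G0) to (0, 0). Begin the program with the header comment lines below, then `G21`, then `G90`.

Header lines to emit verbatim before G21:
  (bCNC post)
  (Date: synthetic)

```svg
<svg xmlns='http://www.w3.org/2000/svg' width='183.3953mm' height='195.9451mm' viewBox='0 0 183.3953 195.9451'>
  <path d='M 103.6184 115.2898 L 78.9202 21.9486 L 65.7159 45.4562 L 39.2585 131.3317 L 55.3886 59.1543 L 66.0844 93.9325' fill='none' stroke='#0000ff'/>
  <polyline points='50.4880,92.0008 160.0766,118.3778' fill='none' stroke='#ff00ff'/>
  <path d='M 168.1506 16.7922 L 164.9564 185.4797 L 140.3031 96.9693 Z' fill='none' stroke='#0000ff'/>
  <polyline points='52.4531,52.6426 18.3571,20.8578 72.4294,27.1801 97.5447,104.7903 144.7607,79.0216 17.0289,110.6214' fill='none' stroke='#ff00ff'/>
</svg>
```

(bCNC post)
(Date: synthetic)
G21
G90
G0 X103.6184 Y80.6553
M3 S412
G1 X78.9202 Y173.9965 F1418
G1 X65.7159 Y150.4889
G1 X39.2585 Y64.6134
G1 X55.3886 Y136.7908
G1 X66.0844 Y102.0126
M5
G0 X50.4880 Y103.9443
M3 S665
G1 X160.0766 Y77.5673 F1246
M5
G0 X168.1506 Y179.1529
M3 S412
G1 X164.9564 Y10.4654 F1418
G1 X140.3031 Y98.9758
G1 X168.1506 Y179.1529
M5
G0 X52.4531 Y143.3025
M3 S665
G1 X18.3571 Y175.0873 F1246
G1 X72.4294 Y168.7650
G1 X97.5447 Y91.1548
G1 X144.7607 Y116.9235
G1 X17.0289 Y85.3237
M5
G0 X0.0000 Y0.0000

viewBox `0 0 183.3953 195.9451` with mm width/height → 1 unit = 1 mm. Flip: y_m = 195.9451 − y_svg.

**Shape 1** — `<path>` open polyline, stroke `#0000ff` → score (S412, F1418). Machine vertices: (103.6184,80.6553) → (78.9202,173.9965) → (65.7159,150.4889) → (39.2585,64.6134) → (55.3886,136.7908) → (66.0844,102.0126). Open path.

**Shape 2** — `<polyline>` line segment, stroke `#ff00ff` → cut (S665, F1246). Machine vertices: (50.4880,103.9443) → (160.0766,77.5673). Open path.

**Shape 3** — `<path>` closed polygon, stroke `#0000ff` → score (S412, F1418). Machine vertices: (168.1506,179.1529) → (164.9564,10.4654) → (140.3031,98.9758) → (168.1506,179.1529). Closed: final G1 returns to the first vertex.

**Shape 4** — `<polyline>` open polyline, stroke `#ff00ff` → cut (S665, F1246). Machine vertices: (52.4531,143.3025) → (18.3571,175.0873) → (72.4294,168.7650) → (97.5447,91.1548) → (144.7607,116.9235) → (17.0289,85.3237). Open path.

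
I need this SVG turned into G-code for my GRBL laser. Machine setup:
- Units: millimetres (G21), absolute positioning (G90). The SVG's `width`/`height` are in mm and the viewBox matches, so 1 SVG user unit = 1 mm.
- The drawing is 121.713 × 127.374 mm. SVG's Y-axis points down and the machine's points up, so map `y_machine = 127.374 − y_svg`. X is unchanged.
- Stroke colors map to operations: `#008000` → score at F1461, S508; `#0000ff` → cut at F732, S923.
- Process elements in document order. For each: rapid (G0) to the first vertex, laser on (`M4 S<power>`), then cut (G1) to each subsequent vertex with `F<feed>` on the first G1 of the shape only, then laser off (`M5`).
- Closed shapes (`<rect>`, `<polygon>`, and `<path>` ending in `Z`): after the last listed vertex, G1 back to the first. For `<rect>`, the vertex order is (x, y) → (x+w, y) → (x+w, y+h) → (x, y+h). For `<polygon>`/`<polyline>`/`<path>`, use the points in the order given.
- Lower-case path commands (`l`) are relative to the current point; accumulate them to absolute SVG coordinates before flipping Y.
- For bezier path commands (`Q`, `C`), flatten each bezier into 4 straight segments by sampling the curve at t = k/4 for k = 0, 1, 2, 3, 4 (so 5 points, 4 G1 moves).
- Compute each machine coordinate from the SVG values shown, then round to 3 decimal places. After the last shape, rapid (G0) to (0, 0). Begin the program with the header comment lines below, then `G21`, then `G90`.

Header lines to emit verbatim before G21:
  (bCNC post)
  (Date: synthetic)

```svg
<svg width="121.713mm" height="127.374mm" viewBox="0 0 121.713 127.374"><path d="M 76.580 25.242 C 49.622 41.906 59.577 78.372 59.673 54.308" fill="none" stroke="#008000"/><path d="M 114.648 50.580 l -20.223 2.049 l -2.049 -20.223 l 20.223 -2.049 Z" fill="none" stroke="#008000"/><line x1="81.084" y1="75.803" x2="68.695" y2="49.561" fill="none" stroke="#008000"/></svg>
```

(bCNC post)
(Date: synthetic)
G21
G90
G0 X76.580 Y102.132
M4 S508
G1 X62.552 Y87.176 F1461
G1 X57.981 Y72.326
G1 X58.483 Y65.112
G1 X59.673 Y73.066
M5
G0 X114.648 Y76.794
M4 S508
G1 X94.425 Y74.745 F1461
G1 X92.376 Y94.968
G1 X112.599 Y97.017
G1 X114.648 Y76.794
M5
G0 X81.084 Y51.571
M4 S508
G1 X68.695 Y77.813 F1461
M5
G0 X0.000 Y0.000

1 u = 1 mm; y_m = 127.374 − y.

[1] `<path>` cubic bezier, #008000→score S508 F1461: (76.580,102.132) → (62.552,87.176) → (57.981,72.326) → (58.483,65.112) → (59.673,73.066)

[2] `<path>` regular polygon, #008000→score S508 F1461: (114.648,76.794) → (94.425,74.745) → (92.376,94.968) → (112.599,97.017) → (114.648,76.794) (closed)

[3] `<line>` line segment, #008000→score S508 F1461: (81.084,51.571) → (68.695,77.813)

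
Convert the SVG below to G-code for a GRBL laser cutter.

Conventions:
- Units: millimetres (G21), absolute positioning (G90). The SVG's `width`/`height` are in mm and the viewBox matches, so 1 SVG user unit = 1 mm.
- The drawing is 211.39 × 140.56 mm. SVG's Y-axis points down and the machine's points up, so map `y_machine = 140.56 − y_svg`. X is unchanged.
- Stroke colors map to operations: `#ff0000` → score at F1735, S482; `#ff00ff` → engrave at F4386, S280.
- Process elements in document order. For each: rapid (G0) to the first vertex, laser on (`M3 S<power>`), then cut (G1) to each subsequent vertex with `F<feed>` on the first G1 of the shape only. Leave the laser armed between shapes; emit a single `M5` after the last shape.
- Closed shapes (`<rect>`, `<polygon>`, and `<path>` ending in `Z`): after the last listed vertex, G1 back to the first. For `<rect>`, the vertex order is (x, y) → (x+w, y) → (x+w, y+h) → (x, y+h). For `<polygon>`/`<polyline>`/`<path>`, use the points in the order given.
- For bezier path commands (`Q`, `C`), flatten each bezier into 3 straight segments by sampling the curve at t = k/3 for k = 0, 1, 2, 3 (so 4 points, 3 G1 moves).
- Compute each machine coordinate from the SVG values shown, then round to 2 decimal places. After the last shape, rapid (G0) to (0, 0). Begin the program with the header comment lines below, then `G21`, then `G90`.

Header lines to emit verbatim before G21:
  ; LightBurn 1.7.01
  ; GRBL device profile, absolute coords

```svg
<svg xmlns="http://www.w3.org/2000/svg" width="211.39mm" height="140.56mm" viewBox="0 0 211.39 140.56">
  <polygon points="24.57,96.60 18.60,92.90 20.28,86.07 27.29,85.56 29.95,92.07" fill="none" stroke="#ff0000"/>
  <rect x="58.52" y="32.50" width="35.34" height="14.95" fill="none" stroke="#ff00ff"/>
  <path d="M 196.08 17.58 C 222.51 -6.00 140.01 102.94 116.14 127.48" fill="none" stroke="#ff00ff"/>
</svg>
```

viewBox `0 0 211.39 140.56` with mm width/height → 1 unit = 1 mm. Flip: y_m = 140.56 − y_svg.

**Shape 1** — `<polygon>` regular polygon, stroke `#ff0000` → score (S482, F1735). Machine vertices: (24.57,43.96) → (18.60,47.66) → (20.28,54.49) → (27.29,55.00) → (29.95,48.49) → (24.57,43.96). Closed: final G1 returns to the first vertex.

**Shape 2** — `<rect>` rectangle, stroke `#ff00ff` → engrave (S280, F4386). Machine vertices: (58.52,108.06) → (93.86,108.06) → (93.86,93.11) → (58.52,93.11) → (58.52,108.06). Closed: final G1 returns to the first vertex.

**Shape 3** — `<path>` cubic bezier, stroke `#ff00ff` → engrave (S280, F4386). Control points (SVG): P0=(196.08,17.58), P1=(222.51,-6.00), P2=(140.01,102.94), P3=(116.14,127.48); sampled at t=k/3. Machine vertices: (196.08,122.98) → (192.41,110.42) → (153.35,57.72) → (116.14,13.08). Open path.

; LightBurn 1.7.01
; GRBL device profile, absolute coords
G21
G90
G0 X24.57 Y43.96
M3 S482
G1 X18.60 Y47.66 F1735
G1 X20.28 Y54.49
G1 X27.29 Y55.00
G1 X29.95 Y48.49
G1 X24.57 Y43.96
G0 X58.52 Y108.06
M3 S280
G1 X93.86 Y108.06 F4386
G1 X93.86 Y93.11
G1 X58.52 Y93.11
G1 X58.52 Y108.06
G0 X196.08 Y122.98
M3 S280
G1 X192.41 Y110.42 F4386
G1 X153.35 Y57.72
G1 X116.14 Y13.08
M5
G0 X0.00 Y0.00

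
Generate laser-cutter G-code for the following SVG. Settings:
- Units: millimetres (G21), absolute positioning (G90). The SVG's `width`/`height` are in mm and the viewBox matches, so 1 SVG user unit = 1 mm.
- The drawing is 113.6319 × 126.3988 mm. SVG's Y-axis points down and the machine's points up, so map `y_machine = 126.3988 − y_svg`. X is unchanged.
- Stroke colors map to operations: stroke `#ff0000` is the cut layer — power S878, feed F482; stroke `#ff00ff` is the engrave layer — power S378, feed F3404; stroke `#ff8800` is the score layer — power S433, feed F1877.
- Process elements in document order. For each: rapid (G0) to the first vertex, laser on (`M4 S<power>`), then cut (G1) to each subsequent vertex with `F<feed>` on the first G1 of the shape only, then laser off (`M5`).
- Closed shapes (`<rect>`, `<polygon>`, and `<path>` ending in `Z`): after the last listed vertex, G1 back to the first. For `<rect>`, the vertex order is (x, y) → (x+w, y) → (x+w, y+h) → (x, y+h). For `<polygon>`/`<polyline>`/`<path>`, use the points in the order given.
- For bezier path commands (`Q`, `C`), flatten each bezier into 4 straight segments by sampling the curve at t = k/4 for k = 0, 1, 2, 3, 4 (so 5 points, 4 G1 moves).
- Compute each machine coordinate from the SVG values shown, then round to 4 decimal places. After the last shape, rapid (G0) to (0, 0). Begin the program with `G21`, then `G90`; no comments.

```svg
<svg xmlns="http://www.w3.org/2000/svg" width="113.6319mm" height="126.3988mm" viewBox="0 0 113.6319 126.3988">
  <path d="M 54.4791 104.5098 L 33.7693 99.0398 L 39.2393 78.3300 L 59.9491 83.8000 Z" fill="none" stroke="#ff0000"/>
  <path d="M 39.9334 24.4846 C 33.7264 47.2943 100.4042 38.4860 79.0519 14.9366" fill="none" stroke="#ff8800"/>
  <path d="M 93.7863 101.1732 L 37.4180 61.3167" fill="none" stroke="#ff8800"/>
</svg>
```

1 u = 1 mm; y_m = 126.3988 − y.

[1] `<path>` regular polygon, #ff0000→cut S878 F482: (54.4791,21.8890) → (33.7693,27.3590) → (39.2393,48.0688) → (59.9491,42.5988) → (54.4791,21.8890) (closed)

[2] `<path>` cubic bezier, #ff8800→score S433 F1877: (39.9334,101.9142) → (46.4298,90.4716) → (65.1721,89.3035) → (81.0748,96.8278) → (79.0519,111.4622)

[3] `<path>` line segment, #ff8800→score S433 F1877: (93.7863,25.2256) → (37.4180,65.0821)

G21
G90
G0 X54.4791 Y21.8890
M4 S878
G1 X33.7693 Y27.3590 F482
G1 X39.2393 Y48.0688
G1 X59.9491 Y42.5988
G1 X54.4791 Y21.8890
M5
G0 X39.9334 Y101.9142
M4 S433
G1 X46.4298 Y90.4716 F1877
G1 X65.1721 Y89.3035
G1 X81.0748 Y96.8278
G1 X79.0519 Y111.4622
M5
G0 X93.7863 Y25.2256
M4 S433
G1 X37.4180 Y65.0821 F1877
M5
G0 X0.0000 Y0.0000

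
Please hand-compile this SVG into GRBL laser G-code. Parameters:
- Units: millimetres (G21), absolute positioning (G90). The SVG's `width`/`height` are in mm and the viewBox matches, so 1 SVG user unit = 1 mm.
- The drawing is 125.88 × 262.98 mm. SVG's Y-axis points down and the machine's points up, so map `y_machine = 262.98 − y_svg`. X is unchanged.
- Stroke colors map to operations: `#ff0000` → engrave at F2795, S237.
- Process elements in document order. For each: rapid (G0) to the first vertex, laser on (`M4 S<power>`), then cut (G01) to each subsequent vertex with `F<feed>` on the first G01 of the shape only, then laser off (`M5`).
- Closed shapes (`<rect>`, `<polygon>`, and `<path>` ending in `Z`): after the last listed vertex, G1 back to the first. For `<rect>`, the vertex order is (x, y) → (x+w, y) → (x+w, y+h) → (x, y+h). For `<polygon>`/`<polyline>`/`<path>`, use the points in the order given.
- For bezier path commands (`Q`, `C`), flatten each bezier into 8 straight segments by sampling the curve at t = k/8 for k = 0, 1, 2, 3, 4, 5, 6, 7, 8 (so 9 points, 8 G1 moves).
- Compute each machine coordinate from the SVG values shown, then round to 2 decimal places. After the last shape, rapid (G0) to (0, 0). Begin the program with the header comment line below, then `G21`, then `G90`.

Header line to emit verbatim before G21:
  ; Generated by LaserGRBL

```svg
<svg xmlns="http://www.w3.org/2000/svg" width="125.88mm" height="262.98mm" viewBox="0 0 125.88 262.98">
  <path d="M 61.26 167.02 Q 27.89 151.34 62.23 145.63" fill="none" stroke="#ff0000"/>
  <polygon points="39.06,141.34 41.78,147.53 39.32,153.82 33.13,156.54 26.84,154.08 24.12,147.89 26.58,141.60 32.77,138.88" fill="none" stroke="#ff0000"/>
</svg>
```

; Generated by LaserGRBL
G21
G90
G0 X61.26 Y95.96
M4 S237
G01 X53.98 Y99.72 F2795
G01 X48.81 Y103.18
G01 X45.75 Y106.32
G01 X44.82 Y109.15
G01 X46.00 Y111.67
G01 X49.29 Y113.87
G01 X54.70 Y115.77
G01 X62.23 Y117.35
M5
G0 X39.06 Y121.64
M4 S237
G01 X41.78 Y115.45 F2795
G01 X39.32 Y109.16
G01 X33.13 Y106.44
G01 X26.84 Y108.90
G01 X24.12 Y115.09
G01 X26.58 Y121.38
G01 X32.77 Y124.10
G01 X39.06 Y121.64
M5
G0 X0.00 Y0.00

viewBox `0 0 125.88 262.98` with mm width/height → 1 unit = 1 mm. Flip: y_m = 262.98 − y_svg.

**Shape 1** — `<path>` quadratic bezier, stroke `#ff0000` → engrave (S237, F2795). Control points (SVG): P0=(61.26,167.02), P1=(27.89,151.34), P2=(62.23,145.63); sampled at t=k/8. Machine vertices: (61.26,95.96) → (53.98,99.72) → (48.81,103.18) → (45.75,106.32) → (44.82,109.15) → (46.00,111.67) → (49.29,113.87) → (54.70,115.77) → (62.23,117.35). Open path.

**Shape 2** — `<polygon>` regular polygon, stroke `#ff0000` → engrave (S237, F2795). Machine vertices: (39.06,121.64) → (41.78,115.45) → (39.32,109.16) → (33.13,106.44) → (26.84,108.90) → (24.12,115.09) → (26.58,121.38) → (32.77,124.10) → (39.06,121.64). Closed: final G1 returns to the first vertex.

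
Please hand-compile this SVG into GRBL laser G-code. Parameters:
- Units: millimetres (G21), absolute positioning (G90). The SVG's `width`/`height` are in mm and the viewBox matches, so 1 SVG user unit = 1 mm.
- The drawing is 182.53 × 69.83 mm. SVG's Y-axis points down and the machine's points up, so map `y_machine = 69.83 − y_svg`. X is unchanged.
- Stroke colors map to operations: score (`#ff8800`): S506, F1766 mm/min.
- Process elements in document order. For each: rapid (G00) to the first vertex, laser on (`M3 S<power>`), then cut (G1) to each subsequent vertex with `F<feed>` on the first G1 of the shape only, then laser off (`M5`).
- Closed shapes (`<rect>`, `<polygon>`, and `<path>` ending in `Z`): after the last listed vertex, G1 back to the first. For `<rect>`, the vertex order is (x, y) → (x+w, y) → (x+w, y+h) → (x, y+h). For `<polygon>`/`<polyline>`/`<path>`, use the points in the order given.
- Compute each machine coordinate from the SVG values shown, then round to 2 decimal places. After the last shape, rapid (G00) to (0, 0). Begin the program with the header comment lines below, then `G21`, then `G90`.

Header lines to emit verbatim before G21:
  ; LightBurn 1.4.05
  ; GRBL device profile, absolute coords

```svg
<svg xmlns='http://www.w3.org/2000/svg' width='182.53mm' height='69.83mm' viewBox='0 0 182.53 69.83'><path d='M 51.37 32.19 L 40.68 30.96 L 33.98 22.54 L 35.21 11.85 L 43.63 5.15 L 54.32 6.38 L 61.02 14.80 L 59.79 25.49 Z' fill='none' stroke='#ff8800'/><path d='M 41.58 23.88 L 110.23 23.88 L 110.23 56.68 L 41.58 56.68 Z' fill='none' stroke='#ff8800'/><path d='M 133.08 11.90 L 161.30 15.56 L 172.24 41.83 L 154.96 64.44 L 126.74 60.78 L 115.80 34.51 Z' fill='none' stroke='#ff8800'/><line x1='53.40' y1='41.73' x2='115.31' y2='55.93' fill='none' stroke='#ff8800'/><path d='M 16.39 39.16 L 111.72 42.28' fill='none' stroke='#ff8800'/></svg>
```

1 u = 1 mm; y_m = 69.83 − y.

[1] `<path>` regular polygon, #ff8800→score S506 F1766: (51.37,37.64) → (40.68,38.87) → (33.98,47.29) → (35.21,57.98) → (43.63,64.68) → (54.32,63.45) → (61.02,55.03) → (59.79,44.34) → (51.37,37.64) (closed)

[2] `<path>` rectangle, #ff8800→score S506 F1766: (41.58,45.95) → (110.23,45.95) → (110.23,13.15) → (41.58,13.15) → (41.58,45.95) (closed)

[3] `<path>` regular polygon, #ff8800→score S506 F1766: (133.08,57.93) → (161.30,54.27) → (172.24,28.00) → (154.96,5.39) → (126.74,9.05) → (115.80,35.32) → (133.08,57.93) (closed)

[4] `<line>` line segment, #ff8800→score S506 F1766: (53.40,28.10) → (115.31,13.90)

[5] `<path>` line segment, #ff8800→score S506 F1766: (16.39,30.67) → (111.72,27.55)

; LightBurn 1.4.05
; GRBL device profile, absolute coords
G21
G90
G00 X51.37 Y37.64
M3 S506
G1 X40.68 Y38.87 F1766
G1 X33.98 Y47.29
G1 X35.21 Y57.98
G1 X43.63 Y64.68
G1 X54.32 Y63.45
G1 X61.02 Y55.03
G1 X59.79 Y44.34
G1 X51.37 Y37.64
M5
G00 X41.58 Y45.95
M3 S506
G1 X110.23 Y45.95 F1766
G1 X110.23 Y13.15
G1 X41.58 Y13.15
G1 X41.58 Y45.95
M5
G00 X133.08 Y57.93
M3 S506
G1 X161.30 Y54.27 F1766
G1 X172.24 Y28.00
G1 X154.96 Y5.39
G1 X126.74 Y9.05
G1 X115.80 Y35.32
G1 X133.08 Y57.93
M5
G00 X53.40 Y28.10
M3 S506
G1 X115.31 Y13.90 F1766
M5
G00 X16.39 Y30.67
M3 S506
G1 X111.72 Y27.55 F1766
M5
G00 X0.00 Y0.00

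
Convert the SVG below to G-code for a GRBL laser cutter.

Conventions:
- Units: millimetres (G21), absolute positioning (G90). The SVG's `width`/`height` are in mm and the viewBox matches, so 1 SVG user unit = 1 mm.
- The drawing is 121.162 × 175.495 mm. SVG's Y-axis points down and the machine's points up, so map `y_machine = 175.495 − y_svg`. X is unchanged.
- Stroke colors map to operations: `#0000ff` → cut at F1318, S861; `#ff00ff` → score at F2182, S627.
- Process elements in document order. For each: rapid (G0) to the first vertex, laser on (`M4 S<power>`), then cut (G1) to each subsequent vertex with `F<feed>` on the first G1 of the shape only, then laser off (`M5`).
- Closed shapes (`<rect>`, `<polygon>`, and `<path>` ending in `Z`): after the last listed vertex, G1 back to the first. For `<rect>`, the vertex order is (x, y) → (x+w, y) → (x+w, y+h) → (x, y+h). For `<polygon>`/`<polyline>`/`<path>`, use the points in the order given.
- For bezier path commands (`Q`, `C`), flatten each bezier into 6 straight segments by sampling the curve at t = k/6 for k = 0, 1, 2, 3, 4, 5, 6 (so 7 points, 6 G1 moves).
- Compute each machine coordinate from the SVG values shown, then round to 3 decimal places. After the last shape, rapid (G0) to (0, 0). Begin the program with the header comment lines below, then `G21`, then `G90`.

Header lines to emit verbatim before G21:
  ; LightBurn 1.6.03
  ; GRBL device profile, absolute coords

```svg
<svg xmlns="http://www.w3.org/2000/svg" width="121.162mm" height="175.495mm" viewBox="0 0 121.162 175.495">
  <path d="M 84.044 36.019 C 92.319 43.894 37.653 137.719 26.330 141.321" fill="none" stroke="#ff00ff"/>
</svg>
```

; LightBurn 1.6.03
; GRBL device profile, absolute coords
G21
G90
G0 X84.044 Y139.476
M4 S627
G1 X83.428 Y129.192 F2182
G1 X75.275 Y109.476
G1 X62.536 Y85.223
G1 X48.164 Y61.325
G1 X35.111 Y42.678
G1 X26.330 Y34.174
M5
G0 X0.000 Y0.000

viewBox `0 0 121.162 175.495` with mm width/height → 1 unit = 1 mm. Flip: y_m = 175.495 − y_svg.

**Shape 1** — `<path>` cubic bezier, stroke `#ff00ff` → score (S627, F2182). Control points (SVG): P0=(84.044,36.019), P1=(92.319,43.894), P2=(37.653,137.719), P3=(26.330,141.321); sampled at t=k/6. Machine vertices: (84.044,139.476) → (83.428,129.192) → (75.275,109.476) → (62.536,85.223) → (48.164,61.325) → (35.111,42.678) → (26.330,34.174). Open path.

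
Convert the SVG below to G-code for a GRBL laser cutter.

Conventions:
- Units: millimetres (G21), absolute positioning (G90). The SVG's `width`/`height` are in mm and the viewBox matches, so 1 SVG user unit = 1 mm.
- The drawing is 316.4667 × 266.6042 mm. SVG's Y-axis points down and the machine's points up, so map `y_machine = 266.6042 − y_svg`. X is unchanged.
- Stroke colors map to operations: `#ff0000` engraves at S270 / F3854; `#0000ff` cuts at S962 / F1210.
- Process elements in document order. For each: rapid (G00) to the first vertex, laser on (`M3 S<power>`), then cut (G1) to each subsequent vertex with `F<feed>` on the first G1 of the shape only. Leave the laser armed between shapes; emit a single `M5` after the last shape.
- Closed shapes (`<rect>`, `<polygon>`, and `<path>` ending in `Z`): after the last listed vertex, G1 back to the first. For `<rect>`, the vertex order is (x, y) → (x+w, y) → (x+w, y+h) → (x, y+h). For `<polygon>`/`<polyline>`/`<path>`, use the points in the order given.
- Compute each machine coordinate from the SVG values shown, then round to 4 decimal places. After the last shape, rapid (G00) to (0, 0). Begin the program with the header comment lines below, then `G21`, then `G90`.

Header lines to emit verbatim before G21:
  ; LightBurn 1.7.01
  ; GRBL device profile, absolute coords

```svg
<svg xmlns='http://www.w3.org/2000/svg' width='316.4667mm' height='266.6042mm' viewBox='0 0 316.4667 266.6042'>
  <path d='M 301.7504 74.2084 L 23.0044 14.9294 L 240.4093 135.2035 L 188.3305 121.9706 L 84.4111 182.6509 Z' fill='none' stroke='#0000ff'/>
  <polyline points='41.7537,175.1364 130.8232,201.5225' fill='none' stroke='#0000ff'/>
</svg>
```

; LightBurn 1.7.01
; GRBL device profile, absolute coords
G21
G90
G00 X301.7504 Y192.3958
M3 S962
G1 X23.0044 Y251.6748 F1210
G1 X240.4093 Y131.4007
G1 X188.3305 Y144.6336
G1 X84.4111 Y83.9533
G1 X301.7504 Y192.3958
G00 X41.7537 Y91.4678
M3 S962
G1 X130.8232 Y65.0817 F1210
M5
G00 X0.0000 Y0.0000

viewBox `0 0 316.4667 266.6042` with mm width/height → 1 unit = 1 mm. Flip: y_m = 266.6042 − y_svg.

**Shape 1** — `<path>` closed polygon, stroke `#0000ff` → cut (S962, F1210). Machine vertices: (301.7504,192.3958) → (23.0044,251.6748) → (240.4093,131.4007) → (188.3305,144.6336) → (84.4111,83.9533) → (301.7504,192.3958). Closed: final G1 returns to the first vertex.

**Shape 2** — `<polyline>` line segment, stroke `#0000ff` → cut (S962, F1210). Machine vertices: (41.7537,91.4678) → (130.8232,65.0817). Open path.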